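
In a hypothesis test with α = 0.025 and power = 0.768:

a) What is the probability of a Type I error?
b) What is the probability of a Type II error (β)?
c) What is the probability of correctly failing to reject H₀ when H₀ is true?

Answer: a) 0.025, b) 0.232, c) 0.975

Derivation:
a) Type I error probability = α = 0.025
b) Power = P(reject H₀ | H₁ true) = 1 - β = 0.768, so Type II error probability = β = 1 - Power = 0.232
c) P(fail to reject H₀ | H₀ true) = 1 - α = 0.975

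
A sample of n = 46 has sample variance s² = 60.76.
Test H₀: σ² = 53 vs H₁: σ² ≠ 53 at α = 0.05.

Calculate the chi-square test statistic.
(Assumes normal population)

df = n - 1 = 45
χ² = (n-1)s²/σ₀² = 45×60.76/53 = 51.5887
Critical values: χ²_{0.975,45} = 28.366, χ²_{0.025,45} = 65.410
Rejection region: χ² < 28.366 or χ² > 65.410
Decision: fail to reject H₀

Answer: χ² = 51.5887, fail to reject H₀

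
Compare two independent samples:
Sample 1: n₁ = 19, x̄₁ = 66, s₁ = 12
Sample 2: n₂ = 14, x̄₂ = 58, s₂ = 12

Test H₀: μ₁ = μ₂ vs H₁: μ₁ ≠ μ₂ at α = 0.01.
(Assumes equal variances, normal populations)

Answer: t = 1.8927, fail to reject H₀

Derivation:
Pooled variance: s²_p = [18×12² + 13×12²]/(31) = 144.0000
s_p = 12.0000
SE = s_p×√(1/n₁ + 1/n₂) = 12.0000×√(1/19 + 1/14) = 4.2267
t = (x̄₁ - x̄₂)/SE = (66 - 58)/4.2267 = 1.8927
df = 31, t-critical = ±2.744
Decision: fail to reject H₀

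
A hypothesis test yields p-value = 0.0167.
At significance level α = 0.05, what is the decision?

Answer: reject H₀

Derivation:
Compare p-value to α:
0.0167 < 0.05
Decision: reject H₀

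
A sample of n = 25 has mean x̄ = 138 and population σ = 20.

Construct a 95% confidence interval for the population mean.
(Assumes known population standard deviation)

Confidence level: 95%, α = 0.05
z_0.025 = 1.960
SE = σ/√n = 20/√25 = 4.0000
Margin of error = 1.960 × 4.0000 = 7.8400
CI: x̄ ± margin = 138 ± 7.8400
CI: (130.1600, 145.8400)

Answer: (130.1600, 145.8400)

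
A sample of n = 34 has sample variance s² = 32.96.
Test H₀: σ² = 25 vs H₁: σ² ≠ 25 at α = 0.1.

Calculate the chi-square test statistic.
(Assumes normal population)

Answer: χ² = 43.5072, fail to reject H₀

Derivation:
df = n - 1 = 33
χ² = (n-1)s²/σ₀² = 33×32.96/25 = 43.5072
Critical values: χ²_{0.95,33} = 20.867, χ²_{0.05,33} = 47.400
Rejection region: χ² < 20.867 or χ² > 47.400
Decision: fail to reject H₀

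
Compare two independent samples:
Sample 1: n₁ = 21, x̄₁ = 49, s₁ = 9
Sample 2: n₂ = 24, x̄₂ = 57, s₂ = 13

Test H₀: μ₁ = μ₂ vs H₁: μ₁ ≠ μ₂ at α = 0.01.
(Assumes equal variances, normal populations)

Pooled variance: s²_p = [20×9² + 23×13²]/(43) = 128.0698
s_p = 11.3168
SE = s_p×√(1/n₁ + 1/n₂) = 11.3168×√(1/21 + 1/24) = 3.3815
t = (x̄₁ - x̄₂)/SE = (49 - 57)/3.3815 = -2.3658
df = 43, t-critical = ±2.695
Decision: fail to reject H₀

Answer: t = -2.3658, fail to reject H₀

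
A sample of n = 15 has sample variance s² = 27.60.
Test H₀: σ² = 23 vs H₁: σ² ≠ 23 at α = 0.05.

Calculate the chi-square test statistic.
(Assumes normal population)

df = n - 1 = 14
χ² = (n-1)s²/σ₀² = 14×27.60/23 = 16.8000
Critical values: χ²_{0.975,14} = 5.629, χ²_{0.025,14} = 26.119
Rejection region: χ² < 5.629 or χ² > 26.119
Decision: fail to reject H₀

Answer: χ² = 16.8000, fail to reject H₀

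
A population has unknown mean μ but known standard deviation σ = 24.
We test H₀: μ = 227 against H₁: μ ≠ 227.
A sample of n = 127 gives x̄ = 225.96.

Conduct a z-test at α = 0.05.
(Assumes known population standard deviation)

Standard error: SE = σ/√n = 24/√127 = 2.1297
z-statistic: z = (x̄ - μ₀)/SE = (225.96 - 227)/2.1297 = -0.4883
Critical value: ±1.960
p-value = 0.6253
Decision: fail to reject H₀

Answer: z = -0.4883, fail to reject H₀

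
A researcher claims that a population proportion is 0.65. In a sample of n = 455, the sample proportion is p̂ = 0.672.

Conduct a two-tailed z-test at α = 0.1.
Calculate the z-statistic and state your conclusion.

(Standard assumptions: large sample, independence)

Answer: z = 0.9839, fail to reject H₀

Derivation:
H₀: p = 0.65, H₁: p ≠ 0.65
Standard error: SE = √(p₀(1-p₀)/n) = √(0.65×0.35/455) = 0.022361
z-statistic: z = (p̂ - p₀)/SE = (0.672 - 0.65)/0.022361 = 0.9839
Critical value: z_0.05 = ±1.645
p-value = 0.3252
Decision: fail to reject H₀ at α = 0.1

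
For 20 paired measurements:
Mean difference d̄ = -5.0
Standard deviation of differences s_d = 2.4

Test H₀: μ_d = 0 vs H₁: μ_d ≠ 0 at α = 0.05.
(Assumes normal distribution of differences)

df = n - 1 = 19
SE = s_d/√n = 2.4/√20 = 0.5367
t = d̄/SE = -5.0/0.5367 = -9.3162
Critical value: t_{0.025,19} = ±2.093
p-value < 0.0001
Decision: reject H₀

Answer: t = -9.3162, reject H₀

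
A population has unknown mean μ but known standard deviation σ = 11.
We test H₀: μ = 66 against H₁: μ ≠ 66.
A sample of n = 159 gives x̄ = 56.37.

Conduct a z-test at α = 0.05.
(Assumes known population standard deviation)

Standard error: SE = σ/√n = 11/√159 = 0.8724
z-statistic: z = (x̄ - μ₀)/SE = (56.37 - 66)/0.8724 = -11.0385
Critical value: ±1.960
p-value < 0.0001
Decision: reject H₀

Answer: z = -11.0385, reject H₀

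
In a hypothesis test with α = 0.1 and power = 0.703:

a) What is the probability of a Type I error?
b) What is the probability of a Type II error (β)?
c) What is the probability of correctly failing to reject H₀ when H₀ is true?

a) Type I error probability = α = 0.1
b) Power = P(reject H₀ | H₁ true) = 1 - β = 0.703, so Type II error probability = β = 1 - Power = 0.297
c) P(fail to reject H₀ | H₀ true) = 1 - α = 0.9

Answer: a) 0.1, b) 0.297, c) 0.9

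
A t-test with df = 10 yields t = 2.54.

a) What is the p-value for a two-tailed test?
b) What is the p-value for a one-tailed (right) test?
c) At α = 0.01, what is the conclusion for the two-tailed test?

Using t-distribution with df = 10:
a) Two-tailed: p = 2×P(T > 2.54) = 0.0294
b) One-tailed: p = P(T > 2.54) = 0.0147
c) 0.0294 ≥ 0.01, fail to reject H₀

Answer: a) 0.0294, b) 0.0147, c) fail to reject H₀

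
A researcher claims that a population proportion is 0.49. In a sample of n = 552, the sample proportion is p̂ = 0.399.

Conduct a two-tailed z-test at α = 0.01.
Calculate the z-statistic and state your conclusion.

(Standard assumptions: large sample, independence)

Answer: z = -4.2769, reject H₀

Derivation:
H₀: p = 0.49, H₁: p ≠ 0.49
Standard error: SE = √(p₀(1-p₀)/n) = √(0.49×0.51/552) = 0.021277
z-statistic: z = (p̂ - p₀)/SE = (0.399 - 0.49)/0.021277 = -4.2769
Critical value: z_0.005 = ±2.576
p-value < 0.0001
Decision: reject H₀ at α = 0.01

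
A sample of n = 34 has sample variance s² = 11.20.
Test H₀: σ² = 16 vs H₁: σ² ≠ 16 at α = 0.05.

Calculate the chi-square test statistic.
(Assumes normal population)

df = n - 1 = 33
χ² = (n-1)s²/σ₀² = 33×11.20/16 = 23.1000
Critical values: χ²_{0.975,33} = 19.047, χ²_{0.025,33} = 50.725
Rejection region: χ² < 19.047 or χ² > 50.725
Decision: fail to reject H₀

Answer: χ² = 23.1000, fail to reject H₀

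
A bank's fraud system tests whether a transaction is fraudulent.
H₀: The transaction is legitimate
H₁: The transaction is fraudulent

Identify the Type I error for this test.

Answer: Blocking a legitimate transaction as fraud

Derivation:
A Type I error (probability α) occurs when we reject a true H₀.
A Type II error (probability β) occurs when we fail to reject a false H₀.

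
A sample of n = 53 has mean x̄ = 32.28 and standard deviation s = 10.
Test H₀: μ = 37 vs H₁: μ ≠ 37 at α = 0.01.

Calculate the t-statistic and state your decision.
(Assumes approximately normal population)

df = n - 1 = 52
SE = s/√n = 10/√53 = 1.3736
t = (x̄ - μ₀)/SE = (32.28 - 37)/1.3736 = -3.4362
Critical value: t_{0.005,52} = ±2.674
p-value ≈ 0.0012
Decision: reject H₀

Answer: t = -3.4362, reject H₀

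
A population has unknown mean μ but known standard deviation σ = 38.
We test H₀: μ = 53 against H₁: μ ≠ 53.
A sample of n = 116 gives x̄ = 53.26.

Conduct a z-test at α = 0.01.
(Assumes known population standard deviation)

Standard error: SE = σ/√n = 38/√116 = 3.5282
z-statistic: z = (x̄ - μ₀)/SE = (53.26 - 53)/3.5282 = 0.0737
Critical value: ±2.576
p-value = 0.9412
Decision: fail to reject H₀

Answer: z = 0.0737, fail to reject H₀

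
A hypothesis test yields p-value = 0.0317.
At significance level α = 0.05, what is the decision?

Compare p-value to α:
0.0317 < 0.05
Decision: reject H₀

Answer: reject H₀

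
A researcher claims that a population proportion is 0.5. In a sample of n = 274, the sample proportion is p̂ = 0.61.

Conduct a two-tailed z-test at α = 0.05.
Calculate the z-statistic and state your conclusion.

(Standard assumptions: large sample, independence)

H₀: p = 0.5, H₁: p ≠ 0.5
Standard error: SE = √(p₀(1-p₀)/n) = √(0.5×0.5/274) = 0.030206
z-statistic: z = (p̂ - p₀)/SE = (0.61 - 0.5)/0.030206 = 3.6417
Critical value: z_0.025 = ±1.960
p-value = 0.0003
Decision: reject H₀ at α = 0.05

Answer: z = 3.6417, reject H₀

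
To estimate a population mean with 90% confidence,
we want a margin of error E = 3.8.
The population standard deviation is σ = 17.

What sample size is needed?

Answer: n = 55

Derivation:
z_0.05 = 1.645
n = (z×σ/E)² = (1.645×17/3.8)²
n = 54.1580
Round up: n = 55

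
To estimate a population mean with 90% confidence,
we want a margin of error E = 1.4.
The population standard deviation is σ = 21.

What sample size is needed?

z_0.05 = 1.645
n = (z×σ/E)² = (1.645×21/1.4)²
n = 608.8556
Round up: n = 609

Answer: n = 609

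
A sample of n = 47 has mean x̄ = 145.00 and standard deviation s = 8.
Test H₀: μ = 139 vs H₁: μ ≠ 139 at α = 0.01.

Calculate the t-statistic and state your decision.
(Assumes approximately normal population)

df = n - 1 = 46
SE = s/√n = 8/√47 = 1.1669
t = (x̄ - μ₀)/SE = (145.00 - 139)/1.1669 = 5.1418
Critical value: t_{0.005,46} = ±2.687
p-value < 0.0001
Decision: reject H₀

Answer: t = 5.1418, reject H₀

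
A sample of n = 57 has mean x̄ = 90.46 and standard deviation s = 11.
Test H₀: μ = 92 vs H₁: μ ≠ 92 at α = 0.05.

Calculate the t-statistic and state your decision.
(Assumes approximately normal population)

df = n - 1 = 56
SE = s/√n = 11/√57 = 1.4570
t = (x̄ - μ₀)/SE = (90.46 - 92)/1.4570 = -1.0570
Critical value: t_{0.025,56} = ±2.003
p-value ≈ 0.2951
Decision: fail to reject H₀

Answer: t = -1.0570, fail to reject H₀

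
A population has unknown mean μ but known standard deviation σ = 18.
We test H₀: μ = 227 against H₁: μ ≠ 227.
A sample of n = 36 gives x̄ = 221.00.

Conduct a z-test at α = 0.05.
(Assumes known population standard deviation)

Answer: z = -2.0000, reject H₀

Derivation:
Standard error: SE = σ/√n = 18/√36 = 3.0000
z-statistic: z = (x̄ - μ₀)/SE = (221.00 - 227)/3.0000 = -2.0000
Critical value: ±1.960
p-value = 0.0455
Decision: reject H₀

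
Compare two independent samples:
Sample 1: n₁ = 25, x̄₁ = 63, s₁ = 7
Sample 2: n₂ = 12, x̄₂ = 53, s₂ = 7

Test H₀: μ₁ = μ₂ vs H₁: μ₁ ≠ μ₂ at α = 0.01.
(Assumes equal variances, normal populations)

Answer: t = 4.0679, reject H₀

Derivation:
Pooled variance: s²_p = [24×7² + 11×7²]/(35) = 49.0000
s_p = 7.0000
SE = s_p×√(1/n₁ + 1/n₂) = 7.0000×√(1/25 + 1/12) = 2.4583
t = (x̄₁ - x̄₂)/SE = (63 - 53)/2.4583 = 4.0679
df = 35, t-critical = ±2.724
Decision: reject H₀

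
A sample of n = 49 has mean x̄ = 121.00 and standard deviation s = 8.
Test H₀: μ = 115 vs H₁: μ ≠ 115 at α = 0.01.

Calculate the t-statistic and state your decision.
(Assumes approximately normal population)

Answer: t = 5.2498, reject H₀

Derivation:
df = n - 1 = 48
SE = s/√n = 8/√49 = 1.1429
t = (x̄ - μ₀)/SE = (121.00 - 115)/1.1429 = 5.2498
Critical value: t_{0.005,48} = ±2.682
p-value < 0.0001
Decision: reject H₀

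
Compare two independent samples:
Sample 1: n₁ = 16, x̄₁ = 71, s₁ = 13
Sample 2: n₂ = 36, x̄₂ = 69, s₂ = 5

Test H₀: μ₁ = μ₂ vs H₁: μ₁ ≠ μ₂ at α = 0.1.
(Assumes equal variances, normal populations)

Pooled variance: s²_p = [15×13² + 35×5²]/(50) = 68.2000
s_p = 8.2583
SE = s_p×√(1/n₁ + 1/n₂) = 8.2583×√(1/16 + 1/36) = 2.4813
t = (x̄₁ - x̄₂)/SE = (71 - 69)/2.4813 = 0.8060
df = 50, t-critical = ±1.676
Decision: fail to reject H₀

Answer: t = 0.8060, fail to reject H₀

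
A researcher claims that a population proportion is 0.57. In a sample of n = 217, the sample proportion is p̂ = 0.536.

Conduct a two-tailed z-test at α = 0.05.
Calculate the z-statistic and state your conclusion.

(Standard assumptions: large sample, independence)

Answer: z = -1.0117, fail to reject H₀

Derivation:
H₀: p = 0.57, H₁: p ≠ 0.57
Standard error: SE = √(p₀(1-p₀)/n) = √(0.57×0.43/217) = 0.033608
z-statistic: z = (p̂ - p₀)/SE = (0.536 - 0.57)/0.033608 = -1.0117
Critical value: z_0.025 = ±1.960
p-value = 0.3117
Decision: fail to reject H₀ at α = 0.05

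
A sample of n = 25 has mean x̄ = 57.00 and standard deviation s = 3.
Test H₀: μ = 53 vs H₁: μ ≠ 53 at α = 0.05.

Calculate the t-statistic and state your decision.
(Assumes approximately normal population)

df = n - 1 = 24
SE = s/√n = 3/√25 = 0.6000
t = (x̄ - μ₀)/SE = (57.00 - 53)/0.6000 = 6.6667
Critical value: t_{0.025,24} = ±2.064
p-value < 0.0001
Decision: reject H₀

Answer: t = 6.6667, reject H₀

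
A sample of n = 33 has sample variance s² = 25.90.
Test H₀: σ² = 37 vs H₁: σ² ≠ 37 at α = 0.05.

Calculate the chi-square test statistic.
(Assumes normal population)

df = n - 1 = 32
χ² = (n-1)s²/σ₀² = 32×25.90/37 = 22.4000
Critical values: χ²_{0.975,32} = 18.291, χ²_{0.025,32} = 49.480
Rejection region: χ² < 18.291 or χ² > 49.480
Decision: fail to reject H₀

Answer: χ² = 22.4000, fail to reject H₀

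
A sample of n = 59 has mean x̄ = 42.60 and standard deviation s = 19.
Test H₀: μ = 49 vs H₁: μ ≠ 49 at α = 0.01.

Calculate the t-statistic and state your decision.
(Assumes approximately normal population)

Answer: t = -2.5873, fail to reject H₀

Derivation:
df = n - 1 = 58
SE = s/√n = 19/√59 = 2.4736
t = (x̄ - μ₀)/SE = (42.60 - 49)/2.4736 = -2.5873
Critical value: t_{0.005,58} = ±2.663
p-value ≈ 0.0122
Decision: fail to reject H₀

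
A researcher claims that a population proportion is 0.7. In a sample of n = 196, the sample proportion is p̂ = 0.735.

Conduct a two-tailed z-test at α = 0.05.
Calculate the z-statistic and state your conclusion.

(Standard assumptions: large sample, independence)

Answer: z = 1.0693, fail to reject H₀

Derivation:
H₀: p = 0.7, H₁: p ≠ 0.7
Standard error: SE = √(p₀(1-p₀)/n) = √(0.7×0.3/196) = 0.032733
z-statistic: z = (p̂ - p₀)/SE = (0.735 - 0.7)/0.032733 = 1.0693
Critical value: z_0.025 = ±1.960
p-value = 0.2849
Decision: fail to reject H₀ at α = 0.05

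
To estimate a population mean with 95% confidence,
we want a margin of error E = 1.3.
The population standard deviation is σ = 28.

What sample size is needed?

z_0.025 = 1.960
n = (z×σ/E)² = (1.960×28/1.3)²
n = 1782.1387
Round up: n = 1783

Answer: n = 1783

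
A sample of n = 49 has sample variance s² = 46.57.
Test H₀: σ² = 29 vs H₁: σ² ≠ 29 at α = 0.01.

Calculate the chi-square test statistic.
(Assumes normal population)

df = n - 1 = 48
χ² = (n-1)s²/σ₀² = 48×46.57/29 = 77.0814
Critical values: χ²_{0.995,48} = 26.511, χ²_{0.005,48} = 76.969
Rejection region: χ² < 26.511 or χ² > 76.969
Decision: reject H₀

Answer: χ² = 77.0814, reject H₀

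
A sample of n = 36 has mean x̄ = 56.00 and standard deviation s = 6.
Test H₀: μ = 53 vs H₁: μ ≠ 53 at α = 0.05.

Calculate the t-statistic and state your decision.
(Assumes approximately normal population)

df = n - 1 = 35
SE = s/√n = 6/√36 = 1.0000
t = (x̄ - μ₀)/SE = (56.00 - 53)/1.0000 = 3.0000
Critical value: t_{0.025,35} = ±2.030
p-value ≈ 0.0049
Decision: reject H₀

Answer: t = 3.0000, reject H₀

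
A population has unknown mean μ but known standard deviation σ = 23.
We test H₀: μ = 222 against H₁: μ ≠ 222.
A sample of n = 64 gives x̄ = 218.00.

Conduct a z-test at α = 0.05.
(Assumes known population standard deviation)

Standard error: SE = σ/√n = 23/√64 = 2.8750
z-statistic: z = (x̄ - μ₀)/SE = (218.00 - 222)/2.8750 = -1.3913
Critical value: ±1.960
p-value = 0.1641
Decision: fail to reject H₀

Answer: z = -1.3913, fail to reject H₀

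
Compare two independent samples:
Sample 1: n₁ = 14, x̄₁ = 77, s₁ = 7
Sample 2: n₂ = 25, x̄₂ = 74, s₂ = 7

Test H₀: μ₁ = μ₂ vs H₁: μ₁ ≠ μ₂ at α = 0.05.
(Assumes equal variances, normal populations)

Pooled variance: s²_p = [13×7² + 24×7²]/(37) = 49.0000
s_p = 7.0000
SE = s_p×√(1/n₁ + 1/n₂) = 7.0000×√(1/14 + 1/25) = 2.3367
t = (x̄₁ - x̄₂)/SE = (77 - 74)/2.3367 = 1.2839
df = 37, t-critical = ±2.026
Decision: fail to reject H₀

Answer: t = 1.2839, fail to reject H₀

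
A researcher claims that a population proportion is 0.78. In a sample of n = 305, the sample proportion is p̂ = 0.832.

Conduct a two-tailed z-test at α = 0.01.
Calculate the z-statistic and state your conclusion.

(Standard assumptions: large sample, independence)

Answer: z = 2.1922, fail to reject H₀

Derivation:
H₀: p = 0.78, H₁: p ≠ 0.78
Standard error: SE = √(p₀(1-p₀)/n) = √(0.78×0.22/305) = 0.023720
z-statistic: z = (p̂ - p₀)/SE = (0.832 - 0.78)/0.023720 = 2.1922
Critical value: z_0.005 = ±2.576
p-value = 0.0284
Decision: fail to reject H₀ at α = 0.01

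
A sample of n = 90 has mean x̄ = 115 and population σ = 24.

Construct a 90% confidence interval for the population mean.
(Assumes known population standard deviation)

Answer: (110.8385, 119.1615)

Derivation:
Confidence level: 90%, α = 0.1
z_0.05 = 1.645
SE = σ/√n = 24/√90 = 2.5298
Margin of error = 1.645 × 2.5298 = 4.1615
CI: x̄ ± margin = 115 ± 4.1615
CI: (110.8385, 119.1615)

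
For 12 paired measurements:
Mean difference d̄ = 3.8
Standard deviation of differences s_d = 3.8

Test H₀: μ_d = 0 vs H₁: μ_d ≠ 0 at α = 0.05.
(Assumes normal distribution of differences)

df = n - 1 = 11
SE = s_d/√n = 3.8/√12 = 1.0970
t = d̄/SE = 3.8/1.0970 = 3.4640
Critical value: t_{0.025,11} = ±2.201
p-value ≈ 0.0053
Decision: reject H₀

Answer: t = 3.4640, reject H₀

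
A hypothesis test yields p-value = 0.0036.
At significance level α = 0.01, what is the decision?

Compare p-value to α:
0.0036 < 0.01
Decision: reject H₀

Answer: reject H₀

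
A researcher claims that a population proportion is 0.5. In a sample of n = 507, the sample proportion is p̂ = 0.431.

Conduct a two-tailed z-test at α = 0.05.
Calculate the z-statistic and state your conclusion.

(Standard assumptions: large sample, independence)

H₀: p = 0.5, H₁: p ≠ 0.5
Standard error: SE = √(p₀(1-p₀)/n) = √(0.5×0.5/507) = 0.022206
z-statistic: z = (p̂ - p₀)/SE = (0.431 - 0.5)/0.022206 = -3.1073
Critical value: z_0.025 = ±1.960
p-value = 0.0019
Decision: reject H₀ at α = 0.05

Answer: z = -3.1073, reject H₀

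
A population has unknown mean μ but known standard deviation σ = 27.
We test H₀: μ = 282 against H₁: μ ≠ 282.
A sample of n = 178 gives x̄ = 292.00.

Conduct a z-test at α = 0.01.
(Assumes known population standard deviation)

Answer: z = 4.9414, reject H₀

Derivation:
Standard error: SE = σ/√n = 27/√178 = 2.0237
z-statistic: z = (x̄ - μ₀)/SE = (292.00 - 282)/2.0237 = 4.9414
Critical value: ±2.576
p-value < 0.0001
Decision: reject H₀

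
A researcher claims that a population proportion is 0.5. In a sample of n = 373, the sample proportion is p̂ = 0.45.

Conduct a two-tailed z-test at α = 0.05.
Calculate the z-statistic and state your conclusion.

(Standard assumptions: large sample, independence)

Answer: z = -1.9313, fail to reject H₀

Derivation:
H₀: p = 0.5, H₁: p ≠ 0.5
Standard error: SE = √(p₀(1-p₀)/n) = √(0.5×0.5/373) = 0.025889
z-statistic: z = (p̂ - p₀)/SE = (0.45 - 0.5)/0.025889 = -1.9313
Critical value: z_0.025 = ±1.960
p-value = 0.0534
Decision: fail to reject H₀ at α = 0.05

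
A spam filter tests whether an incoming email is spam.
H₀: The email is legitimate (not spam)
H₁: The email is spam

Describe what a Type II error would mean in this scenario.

Answer: Letting a spam email through to the inbox

Derivation:
A Type I error (probability α) occurs when we reject a true H₀.
A Type II error (probability β) occurs when we fail to reject a false H₀.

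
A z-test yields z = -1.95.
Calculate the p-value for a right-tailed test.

For z = -1.95:
p = P(Z > -1.95) = 1 - Φ(-1.95) = 0.9744

Answer: p-value ≈ 0.9744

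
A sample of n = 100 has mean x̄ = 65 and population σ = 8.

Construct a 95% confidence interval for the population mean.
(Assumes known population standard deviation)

Answer: (63.4320, 66.5680)

Derivation:
Confidence level: 95%, α = 0.05
z_0.025 = 1.960
SE = σ/√n = 8/√100 = 0.8000
Margin of error = 1.960 × 0.8000 = 1.5680
CI: x̄ ± margin = 65 ± 1.5680
CI: (63.4320, 66.5680)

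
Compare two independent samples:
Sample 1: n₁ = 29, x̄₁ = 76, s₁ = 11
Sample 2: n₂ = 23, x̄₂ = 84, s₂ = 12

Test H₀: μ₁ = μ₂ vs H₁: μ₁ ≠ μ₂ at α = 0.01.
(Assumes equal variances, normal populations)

Pooled variance: s²_p = [28×11² + 22×12²]/(50) = 131.1200
s_p = 11.4508
SE = s_p×√(1/n₁ + 1/n₂) = 11.4508×√(1/29 + 1/23) = 3.1972
t = (x̄₁ - x̄₂)/SE = (76 - 84)/3.1972 = -2.5022
df = 50, t-critical = ±2.678
Decision: fail to reject H₀

Answer: t = -2.5022, fail to reject H₀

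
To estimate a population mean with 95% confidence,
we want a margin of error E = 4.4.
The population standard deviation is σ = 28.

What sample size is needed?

z_0.025 = 1.960
n = (z×σ/E)² = (1.960×28/4.4)²
n = 155.5689
Round up: n = 156

Answer: n = 156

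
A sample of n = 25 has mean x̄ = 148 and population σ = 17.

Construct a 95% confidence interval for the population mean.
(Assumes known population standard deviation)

Confidence level: 95%, α = 0.05
z_0.025 = 1.960
SE = σ/√n = 17/√25 = 3.4000
Margin of error = 1.960 × 3.4000 = 6.6640
CI: x̄ ± margin = 148 ± 6.6640
CI: (141.3360, 154.6640)

Answer: (141.3360, 154.6640)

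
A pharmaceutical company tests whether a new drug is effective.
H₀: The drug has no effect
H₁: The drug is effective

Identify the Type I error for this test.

Answer: Concluding the drug is effective when it actually has no effect

Derivation:
A Type I error (probability α) occurs when we reject a true H₀.
A Type II error (probability β) occurs when we fail to reject a false H₀.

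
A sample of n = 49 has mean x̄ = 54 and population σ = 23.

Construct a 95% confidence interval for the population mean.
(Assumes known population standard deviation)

Answer: (47.5600, 60.4400)

Derivation:
Confidence level: 95%, α = 0.05
z_0.025 = 1.960
SE = σ/√n = 23/√49 = 3.2857
Margin of error = 1.960 × 3.2857 = 6.4400
CI: x̄ ± margin = 54 ± 6.4400
CI: (47.5600, 60.4400)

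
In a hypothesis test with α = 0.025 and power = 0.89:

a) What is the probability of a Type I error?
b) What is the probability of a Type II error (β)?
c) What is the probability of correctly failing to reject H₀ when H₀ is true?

Answer: a) 0.025, b) 0.11, c) 0.975

Derivation:
a) Type I error probability = α = 0.025
b) Power = P(reject H₀ | H₁ true) = 1 - β = 0.89, so Type II error probability = β = 1 - Power = 0.11
c) P(fail to reject H₀ | H₀ true) = 1 - α = 0.975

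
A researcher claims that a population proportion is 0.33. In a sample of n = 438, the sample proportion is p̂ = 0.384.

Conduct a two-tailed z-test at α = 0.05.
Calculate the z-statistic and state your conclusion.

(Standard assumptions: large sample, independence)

H₀: p = 0.33, H₁: p ≠ 0.33
Standard error: SE = √(p₀(1-p₀)/n) = √(0.33×0.67/438) = 0.022468
z-statistic: z = (p̂ - p₀)/SE = (0.384 - 0.33)/0.022468 = 2.4034
Critical value: z_0.025 = ±1.960
p-value = 0.0162
Decision: reject H₀ at α = 0.05

Answer: z = 2.4034, reject H₀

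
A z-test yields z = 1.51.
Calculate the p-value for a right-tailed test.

Answer: p-value ≈ 0.0655

Derivation:
For z = 1.51:
p = P(Z > 1.51) = 1 - Φ(1.51) = 0.0655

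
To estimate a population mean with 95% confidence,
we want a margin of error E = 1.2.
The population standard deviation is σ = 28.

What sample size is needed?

Answer: n = 2092

Derivation:
z_0.025 = 1.960
n = (z×σ/E)² = (1.960×28/1.2)²
n = 2091.5378
Round up: n = 2092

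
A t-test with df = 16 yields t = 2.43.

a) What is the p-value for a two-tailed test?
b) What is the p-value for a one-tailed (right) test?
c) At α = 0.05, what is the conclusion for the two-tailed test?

Using t-distribution with df = 16:
a) Two-tailed: p = 2×P(T > 2.43) = 0.0272
b) One-tailed: p = P(T > 2.43) = 0.0136
c) 0.0272 < 0.05, reject H₀

Answer: a) 0.0272, b) 0.0136, c) reject H₀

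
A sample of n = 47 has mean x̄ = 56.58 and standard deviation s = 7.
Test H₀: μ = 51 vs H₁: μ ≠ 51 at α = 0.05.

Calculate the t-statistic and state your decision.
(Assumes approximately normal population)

Answer: t = 5.4647, reject H₀

Derivation:
df = n - 1 = 46
SE = s/√n = 7/√47 = 1.0211
t = (x̄ - μ₀)/SE = (56.58 - 51)/1.0211 = 5.4647
Critical value: t_{0.025,46} = ±2.013
p-value < 0.0001
Decision: reject H₀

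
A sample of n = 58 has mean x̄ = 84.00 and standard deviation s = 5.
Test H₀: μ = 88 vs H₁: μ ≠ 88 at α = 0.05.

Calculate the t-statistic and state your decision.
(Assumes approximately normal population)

df = n - 1 = 57
SE = s/√n = 5/√58 = 0.6565
t = (x̄ - μ₀)/SE = (84.00 - 88)/0.6565 = -6.0929
Critical value: t_{0.025,57} = ±2.002
p-value < 0.0001
Decision: reject H₀

Answer: t = -6.0929, reject H₀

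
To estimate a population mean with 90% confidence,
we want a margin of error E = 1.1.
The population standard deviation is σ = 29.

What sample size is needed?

z_0.05 = 1.645
n = (z×σ/E)² = (1.645×29/1.1)²
n = 1880.7992
Round up: n = 1881

Answer: n = 1881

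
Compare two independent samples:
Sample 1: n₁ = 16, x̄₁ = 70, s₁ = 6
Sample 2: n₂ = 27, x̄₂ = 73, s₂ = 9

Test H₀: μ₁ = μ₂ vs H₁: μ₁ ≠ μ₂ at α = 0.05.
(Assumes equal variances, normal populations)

Answer: t = -1.1837, fail to reject H₀

Derivation:
Pooled variance: s²_p = [15×6² + 26×9²]/(41) = 64.5366
s_p = 8.0335
SE = s_p×√(1/n₁ + 1/n₂) = 8.0335×√(1/16 + 1/27) = 2.5345
t = (x̄₁ - x̄₂)/SE = (70 - 73)/2.5345 = -1.1837
df = 41, t-critical = ±2.020
Decision: fail to reject H₀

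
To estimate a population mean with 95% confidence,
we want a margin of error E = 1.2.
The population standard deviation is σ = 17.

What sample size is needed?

z_0.025 = 1.960
n = (z×σ/E)² = (1.960×17/1.2)²
n = 770.9878
Round up: n = 771

Answer: n = 771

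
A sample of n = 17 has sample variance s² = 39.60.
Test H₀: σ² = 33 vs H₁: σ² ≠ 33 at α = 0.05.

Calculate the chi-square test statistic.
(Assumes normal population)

df = n - 1 = 16
χ² = (n-1)s²/σ₀² = 16×39.60/33 = 19.2000
Critical values: χ²_{0.975,16} = 6.908, χ²_{0.025,16} = 28.845
Rejection region: χ² < 6.908 or χ² > 28.845
Decision: fail to reject H₀

Answer: χ² = 19.2000, fail to reject H₀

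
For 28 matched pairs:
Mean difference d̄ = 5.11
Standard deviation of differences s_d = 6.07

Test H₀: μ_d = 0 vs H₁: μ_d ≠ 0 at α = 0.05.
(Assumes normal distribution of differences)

Answer: t = 4.4547, reject H₀

Derivation:
df = n - 1 = 27
SE = s_d/√n = 6.07/√28 = 1.1471
t = d̄/SE = 5.11/1.1471 = 4.4547
Critical value: t_{0.025,27} = ±2.052
p-value ≈ 0.0001
Decision: reject H₀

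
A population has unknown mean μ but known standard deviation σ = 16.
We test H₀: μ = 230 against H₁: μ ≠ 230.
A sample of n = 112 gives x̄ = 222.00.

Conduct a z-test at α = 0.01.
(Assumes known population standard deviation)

Answer: z = -5.2914, reject H₀

Derivation:
Standard error: SE = σ/√n = 16/√112 = 1.5119
z-statistic: z = (x̄ - μ₀)/SE = (222.00 - 230)/1.5119 = -5.2914
Critical value: ±2.576
p-value < 0.0001
Decision: reject H₀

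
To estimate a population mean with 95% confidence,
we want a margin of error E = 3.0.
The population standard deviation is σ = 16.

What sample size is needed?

z_0.025 = 1.960
n = (z×σ/E)² = (1.960×16/3.0)²
n = 109.2722
Round up: n = 110

Answer: n = 110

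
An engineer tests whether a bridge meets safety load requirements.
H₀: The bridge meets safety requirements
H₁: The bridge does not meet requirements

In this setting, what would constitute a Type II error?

Answer: Declaring an unsafe bridge to be safe

Derivation:
Type I error (α): Rejecting H₀ when H₀ is true
Type II error (β): Failing to reject H₀ when H₁ is true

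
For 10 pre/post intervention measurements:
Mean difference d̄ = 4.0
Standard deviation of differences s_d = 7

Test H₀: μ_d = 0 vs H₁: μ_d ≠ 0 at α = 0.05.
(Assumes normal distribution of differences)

df = n - 1 = 9
SE = s_d/√n = 7/√10 = 2.2136
t = d̄/SE = 4.0/2.2136 = 1.8070
Critical value: t_{0.025,9} = ±2.262
p-value ≈ 0.1042
Decision: fail to reject H₀

Answer: t = 1.8070, fail to reject H₀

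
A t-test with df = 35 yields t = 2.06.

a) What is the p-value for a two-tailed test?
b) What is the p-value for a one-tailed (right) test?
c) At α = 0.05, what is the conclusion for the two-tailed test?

Answer: a) 0.0469, b) 0.0234, c) reject H₀

Derivation:
Using t-distribution with df = 35:
a) Two-tailed: p = 2×P(T > 2.06) = 0.0469
b) One-tailed: p = P(T > 2.06) = 0.0234
c) 0.0469 < 0.05, reject H₀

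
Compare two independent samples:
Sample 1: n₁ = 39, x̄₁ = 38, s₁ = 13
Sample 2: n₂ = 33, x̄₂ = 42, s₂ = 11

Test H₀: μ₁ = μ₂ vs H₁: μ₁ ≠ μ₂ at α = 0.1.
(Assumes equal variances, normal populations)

Answer: t = -1.3946, fail to reject H₀

Derivation:
Pooled variance: s²_p = [38×13² + 32×11²]/(70) = 147.0571
s_p = 12.1267
SE = s_p×√(1/n₁ + 1/n₂) = 12.1267×√(1/39 + 1/33) = 2.8683
t = (x̄₁ - x̄₂)/SE = (38 - 42)/2.8683 = -1.3946
df = 70, t-critical = ±1.667
Decision: fail to reject H₀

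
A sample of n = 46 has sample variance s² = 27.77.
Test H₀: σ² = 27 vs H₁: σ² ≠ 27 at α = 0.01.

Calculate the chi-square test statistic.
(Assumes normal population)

Answer: χ² = 46.2833, fail to reject H₀

Derivation:
df = n - 1 = 45
χ² = (n-1)s²/σ₀² = 45×27.77/27 = 46.2833
Critical values: χ²_{0.995,45} = 24.311, χ²_{0.005,45} = 73.166
Rejection region: χ² < 24.311 or χ² > 73.166
Decision: fail to reject H₀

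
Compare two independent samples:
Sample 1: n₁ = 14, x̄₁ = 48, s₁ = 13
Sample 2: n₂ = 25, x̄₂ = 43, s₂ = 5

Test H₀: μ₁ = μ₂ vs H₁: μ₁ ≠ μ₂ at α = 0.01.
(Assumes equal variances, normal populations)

Pooled variance: s²_p = [13×13² + 24×5²]/(37) = 75.5946
s_p = 8.6945
SE = s_p×√(1/n₁ + 1/n₂) = 8.6945×√(1/14 + 1/25) = 2.9023
t = (x̄₁ - x̄₂)/SE = (48 - 43)/2.9023 = 1.7228
df = 37, t-critical = ±2.715
Decision: fail to reject H₀

Answer: t = 1.7228, fail to reject H₀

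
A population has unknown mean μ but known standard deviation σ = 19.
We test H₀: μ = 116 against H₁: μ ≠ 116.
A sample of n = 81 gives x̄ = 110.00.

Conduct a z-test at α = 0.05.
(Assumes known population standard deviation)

Standard error: SE = σ/√n = 19/√81 = 2.1111
z-statistic: z = (x̄ - μ₀)/SE = (110.00 - 116)/2.1111 = -2.8421
Critical value: ±1.960
p-value = 0.0045
Decision: reject H₀

Answer: z = -2.8421, reject H₀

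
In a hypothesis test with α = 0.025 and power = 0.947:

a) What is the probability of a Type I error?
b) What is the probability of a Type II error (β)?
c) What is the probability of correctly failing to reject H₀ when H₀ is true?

a) Type I error probability = α = 0.025
b) Power = P(reject H₀ | H₁ true) = 1 - β = 0.947, so Type II error probability = β = 1 - Power = 0.053
c) P(fail to reject H₀ | H₀ true) = 1 - α = 0.975

Answer: a) 0.025, b) 0.053, c) 0.975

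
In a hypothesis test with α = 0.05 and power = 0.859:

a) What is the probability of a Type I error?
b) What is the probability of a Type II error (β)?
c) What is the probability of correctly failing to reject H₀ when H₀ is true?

Answer: a) 0.05, b) 0.141, c) 0.95

Derivation:
a) Type I error probability = α = 0.05
b) Power = P(reject H₀ | H₁ true) = 1 - β = 0.859, so Type II error probability = β = 1 - Power = 0.141
c) P(fail to reject H₀ | H₀ true) = 1 - α = 0.95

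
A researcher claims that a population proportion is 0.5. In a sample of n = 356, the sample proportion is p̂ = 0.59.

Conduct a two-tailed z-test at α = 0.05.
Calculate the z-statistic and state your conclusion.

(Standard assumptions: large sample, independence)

H₀: p = 0.5, H₁: p ≠ 0.5
Standard error: SE = √(p₀(1-p₀)/n) = √(0.5×0.5/356) = 0.026500
z-statistic: z = (p̂ - p₀)/SE = (0.59 - 0.5)/0.026500 = 3.3962
Critical value: z_0.025 = ±1.960
p-value = 0.0007
Decision: reject H₀ at α = 0.05

Answer: z = 3.3962, reject H₀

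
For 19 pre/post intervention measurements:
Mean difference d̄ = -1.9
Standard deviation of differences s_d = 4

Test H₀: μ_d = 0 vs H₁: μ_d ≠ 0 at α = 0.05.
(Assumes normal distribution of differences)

df = n - 1 = 18
SE = s_d/√n = 4/√19 = 0.9177
t = d̄/SE = -1.9/0.9177 = -2.0704
Critical value: t_{0.025,18} = ±2.101
p-value ≈ 0.0531
Decision: fail to reject H₀

Answer: t = -2.0704, fail to reject H₀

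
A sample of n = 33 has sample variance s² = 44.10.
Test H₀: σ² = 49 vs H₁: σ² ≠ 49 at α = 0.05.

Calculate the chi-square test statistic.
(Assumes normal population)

df = n - 1 = 32
χ² = (n-1)s²/σ₀² = 32×44.10/49 = 28.8000
Critical values: χ²_{0.975,32} = 18.291, χ²_{0.025,32} = 49.480
Rejection region: χ² < 18.291 or χ² > 49.480
Decision: fail to reject H₀

Answer: χ² = 28.8000, fail to reject H₀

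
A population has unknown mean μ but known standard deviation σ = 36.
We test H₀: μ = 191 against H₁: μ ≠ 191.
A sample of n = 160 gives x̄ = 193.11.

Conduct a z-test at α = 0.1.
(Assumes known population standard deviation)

Answer: z = 0.7414, fail to reject H₀

Derivation:
Standard error: SE = σ/√n = 36/√160 = 2.8460
z-statistic: z = (x̄ - μ₀)/SE = (193.11 - 191)/2.8460 = 0.7414
Critical value: ±1.645
p-value = 0.4585
Decision: fail to reject H₀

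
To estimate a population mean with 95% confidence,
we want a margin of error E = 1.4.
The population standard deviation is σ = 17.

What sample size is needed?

z_0.025 = 1.960
n = (z×σ/E)² = (1.960×17/1.4)²
n = 566.4400
Round up: n = 567

Answer: n = 567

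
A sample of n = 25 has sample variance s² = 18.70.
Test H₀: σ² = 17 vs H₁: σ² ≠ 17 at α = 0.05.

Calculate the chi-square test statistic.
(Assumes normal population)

Answer: χ² = 26.4000, fail to reject H₀

Derivation:
df = n - 1 = 24
χ² = (n-1)s²/σ₀² = 24×18.70/17 = 26.4000
Critical values: χ²_{0.975,24} = 12.401, χ²_{0.025,24} = 39.364
Rejection region: χ² < 12.401 or χ² > 39.364
Decision: fail to reject H₀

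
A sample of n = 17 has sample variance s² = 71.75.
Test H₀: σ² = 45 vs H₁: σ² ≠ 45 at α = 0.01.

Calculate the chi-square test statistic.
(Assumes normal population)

Answer: χ² = 25.5111, fail to reject H₀

Derivation:
df = n - 1 = 16
χ² = (n-1)s²/σ₀² = 16×71.75/45 = 25.5111
Critical values: χ²_{0.995,16} = 5.142, χ²_{0.005,16} = 34.267
Rejection region: χ² < 5.142 or χ² > 34.267
Decision: fail to reject H₀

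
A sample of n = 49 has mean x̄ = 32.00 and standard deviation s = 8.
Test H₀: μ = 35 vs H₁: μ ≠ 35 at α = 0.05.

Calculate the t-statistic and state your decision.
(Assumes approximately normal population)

Answer: t = -2.6249, reject H₀

Derivation:
df = n - 1 = 48
SE = s/√n = 8/√49 = 1.1429
t = (x̄ - μ₀)/SE = (32.00 - 35)/1.1429 = -2.6249
Critical value: t_{0.025,48} = ±2.011
p-value ≈ 0.0116
Decision: reject H₀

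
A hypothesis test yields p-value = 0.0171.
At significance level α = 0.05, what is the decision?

Compare p-value to α:
0.0171 < 0.05
Decision: reject H₀

Answer: reject H₀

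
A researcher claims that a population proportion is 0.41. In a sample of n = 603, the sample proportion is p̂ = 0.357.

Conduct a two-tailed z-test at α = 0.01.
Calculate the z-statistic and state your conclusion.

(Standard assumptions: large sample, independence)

H₀: p = 0.41, H₁: p ≠ 0.41
Standard error: SE = √(p₀(1-p₀)/n) = √(0.41×0.59/603) = 0.020029
z-statistic: z = (p̂ - p₀)/SE = (0.357 - 0.41)/0.020029 = -2.6462
Critical value: z_0.005 = ±2.576
p-value = 0.0081
Decision: reject H₀ at α = 0.01

Answer: z = -2.6462, reject H₀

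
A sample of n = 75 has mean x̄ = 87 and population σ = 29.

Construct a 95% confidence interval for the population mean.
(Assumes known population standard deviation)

Confidence level: 95%, α = 0.05
z_0.025 = 1.960
SE = σ/√n = 29/√75 = 3.3486
Margin of error = 1.960 × 3.3486 = 6.5633
CI: x̄ ± margin = 87 ± 6.5633
CI: (80.4367, 93.5633)

Answer: (80.4367, 93.5633)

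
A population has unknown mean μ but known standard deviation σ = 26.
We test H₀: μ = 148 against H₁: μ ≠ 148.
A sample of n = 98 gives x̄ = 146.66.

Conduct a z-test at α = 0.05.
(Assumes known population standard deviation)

Standard error: SE = σ/√n = 26/√98 = 2.6264
z-statistic: z = (x̄ - μ₀)/SE = (146.66 - 148)/2.6264 = -0.5102
Critical value: ±1.960
p-value = 0.6099
Decision: fail to reject H₀

Answer: z = -0.5102, fail to reject H₀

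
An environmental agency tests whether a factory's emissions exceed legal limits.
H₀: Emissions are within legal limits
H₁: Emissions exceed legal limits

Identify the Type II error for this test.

Answer: Failing to cite a factory whose emissions actually exceed the limit

Derivation:
A Type I error (probability α) occurs when we reject a true H₀.
A Type II error (probability β) occurs when we fail to reject a false H₀.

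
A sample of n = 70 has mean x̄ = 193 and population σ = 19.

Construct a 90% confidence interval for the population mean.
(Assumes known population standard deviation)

Answer: (189.2644, 196.7356)

Derivation:
Confidence level: 90%, α = 0.1
z_0.05 = 1.645
SE = σ/√n = 19/√70 = 2.2709
Margin of error = 1.645 × 2.2709 = 3.7356
CI: x̄ ± margin = 193 ± 3.7356
CI: (189.2644, 196.7356)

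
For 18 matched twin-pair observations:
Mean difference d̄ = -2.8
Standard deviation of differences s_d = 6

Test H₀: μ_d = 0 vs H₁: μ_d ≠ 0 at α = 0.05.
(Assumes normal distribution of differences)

Answer: t = -1.9799, fail to reject H₀

Derivation:
df = n - 1 = 17
SE = s_d/√n = 6/√18 = 1.4142
t = d̄/SE = -2.8/1.4142 = -1.9799
Critical value: t_{0.025,17} = ±2.110
p-value ≈ 0.0641
Decision: fail to reject H₀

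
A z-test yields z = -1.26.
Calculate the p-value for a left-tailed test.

Answer: p-value ≈ 0.1038

Derivation:
For z = -1.26:
p = P(Z < -1.26) = Φ(-1.26) = 0.1038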